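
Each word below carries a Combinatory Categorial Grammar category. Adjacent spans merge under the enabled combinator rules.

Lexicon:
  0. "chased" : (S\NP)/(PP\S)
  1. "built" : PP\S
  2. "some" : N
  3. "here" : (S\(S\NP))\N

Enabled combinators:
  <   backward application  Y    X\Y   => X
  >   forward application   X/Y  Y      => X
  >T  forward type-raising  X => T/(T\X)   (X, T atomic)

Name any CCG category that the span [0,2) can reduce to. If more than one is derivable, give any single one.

S\NP

[0,4] S   <
  [0,2] S\NP   >
    [0,1] "chased" : (S\NP)/(PP\S)
    [1,2] "built" : PP\S
  [2,4] S\(S\NP)   <
    [2,3] "some" : N
    [3,4] "here" : (S\(S\NP))\N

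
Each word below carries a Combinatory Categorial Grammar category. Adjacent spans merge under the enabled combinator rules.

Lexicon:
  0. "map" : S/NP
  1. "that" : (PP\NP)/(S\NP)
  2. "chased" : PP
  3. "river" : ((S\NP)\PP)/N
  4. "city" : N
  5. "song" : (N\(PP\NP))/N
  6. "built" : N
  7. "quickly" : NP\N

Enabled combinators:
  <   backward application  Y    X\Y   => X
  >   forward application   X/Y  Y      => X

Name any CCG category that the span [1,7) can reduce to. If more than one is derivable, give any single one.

[0,8] S   >
  [0,1] "map" : S/NP
  [1,8] NP   <
    [1,7] N   <
      [1,5] PP\NP   >
        [1,2] "that" : (PP\NP)/(S\NP)
        [2,5] S\NP   <
          [2,3] "chased" : PP
          [3,5] (S\NP)\PP   >
            [3,4] "river" : ((S\NP)\PP)/N
            [4,5] "city" : N
      [5,7] N\(PP\NP)   >
        [5,6] "song" : (N\(PP\NP))/N
        [6,7] "built" : N
    [7,8] "quickly" : NP\N

N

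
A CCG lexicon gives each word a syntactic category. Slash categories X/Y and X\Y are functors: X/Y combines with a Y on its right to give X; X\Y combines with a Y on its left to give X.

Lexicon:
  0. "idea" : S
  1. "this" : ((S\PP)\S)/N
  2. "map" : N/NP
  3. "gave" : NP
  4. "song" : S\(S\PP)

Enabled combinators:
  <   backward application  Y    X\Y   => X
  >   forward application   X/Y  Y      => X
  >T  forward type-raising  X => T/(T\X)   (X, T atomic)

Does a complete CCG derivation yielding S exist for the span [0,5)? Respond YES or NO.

YES

[0,5] S   <
  [0,4] S\PP   <
    [0,1] "idea" : S
    [1,4] (S\PP)\S   >
      [1,2] "this" : ((S\PP)\S)/N
      [2,4] N   >
        [2,3] "map" : N/NP
        [3,4] "gave" : NP
  [4,5] "song" : S\(S\PP)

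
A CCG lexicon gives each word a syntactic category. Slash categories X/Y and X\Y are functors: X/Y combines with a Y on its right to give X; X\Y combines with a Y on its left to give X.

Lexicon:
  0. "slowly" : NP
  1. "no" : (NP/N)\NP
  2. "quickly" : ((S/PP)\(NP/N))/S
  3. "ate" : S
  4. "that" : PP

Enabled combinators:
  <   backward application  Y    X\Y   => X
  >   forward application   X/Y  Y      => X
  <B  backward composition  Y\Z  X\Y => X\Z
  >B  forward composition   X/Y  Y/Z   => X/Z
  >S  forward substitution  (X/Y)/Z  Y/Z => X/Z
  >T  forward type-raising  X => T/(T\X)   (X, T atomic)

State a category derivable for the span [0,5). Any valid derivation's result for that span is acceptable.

S

[0,5] S   >
  [0,4] S/PP   <
    [0,2] NP/N   <
      [0,1] "slowly" : NP
      [1,2] "no" : (NP/N)\NP
    [2,4] (S/PP)\(NP/N)   >
      [2,3] "quickly" : ((S/PP)\(NP/N))/S
      [3,4] "ate" : S
  [4,5] "that" : PP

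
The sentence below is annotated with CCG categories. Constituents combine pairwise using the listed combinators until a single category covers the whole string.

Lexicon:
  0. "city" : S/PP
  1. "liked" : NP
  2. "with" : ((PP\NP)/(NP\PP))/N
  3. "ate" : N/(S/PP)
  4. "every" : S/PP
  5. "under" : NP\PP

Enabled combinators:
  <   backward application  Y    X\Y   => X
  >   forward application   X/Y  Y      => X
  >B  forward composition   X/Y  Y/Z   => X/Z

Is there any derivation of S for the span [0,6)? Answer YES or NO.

[0,6] S   >
  [0,1] "city" : S/PP
  [1,6] PP   <
    [1,2] "liked" : NP
    [2,6] PP\NP   >
      [2,5] (PP\NP)/(NP\PP)   >
        [2,3] "with" : ((PP\NP)/(NP\PP))/N
        [3,5] N   >
          [3,4] "ate" : N/(S/PP)
          [4,5] "every" : S/PP
      [5,6] "under" : NP\PP

YES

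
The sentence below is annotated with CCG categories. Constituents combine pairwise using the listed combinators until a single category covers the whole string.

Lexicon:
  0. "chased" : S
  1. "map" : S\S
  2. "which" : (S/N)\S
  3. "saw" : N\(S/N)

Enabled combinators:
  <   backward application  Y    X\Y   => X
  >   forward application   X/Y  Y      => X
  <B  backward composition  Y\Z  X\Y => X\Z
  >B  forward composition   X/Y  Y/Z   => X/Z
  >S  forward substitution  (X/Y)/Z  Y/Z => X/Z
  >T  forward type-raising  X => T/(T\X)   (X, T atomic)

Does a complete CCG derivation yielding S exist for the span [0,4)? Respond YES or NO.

NO

S S\S (S/N)\S N\(S/N)
CKY chart[0,4] = {N, N/(N\N), NP/(NP\N), PP/(PP\N), S/(S\N)}; S ∉ chart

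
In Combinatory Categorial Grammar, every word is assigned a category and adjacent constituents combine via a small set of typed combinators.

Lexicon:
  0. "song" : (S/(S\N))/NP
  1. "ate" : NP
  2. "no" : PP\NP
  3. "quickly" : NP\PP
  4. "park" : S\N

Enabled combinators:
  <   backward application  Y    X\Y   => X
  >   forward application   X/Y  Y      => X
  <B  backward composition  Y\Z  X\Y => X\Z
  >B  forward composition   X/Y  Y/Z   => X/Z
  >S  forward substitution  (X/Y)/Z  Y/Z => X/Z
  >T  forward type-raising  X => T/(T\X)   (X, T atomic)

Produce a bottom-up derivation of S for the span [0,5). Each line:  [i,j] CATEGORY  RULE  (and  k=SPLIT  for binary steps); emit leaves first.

[0,1] (S/(S\N))/NP  lex  "song"
[1,2] NP  lex  "ate"
[1,2] PP/(PP\NP)  >T
[2,3] PP\NP  lex  "no"
[1,3] PP  >  k=2
[3,4] NP\PP  lex  "quickly"
[1,4] NP  <  k=3
[0,4] S/(S\N)  >  k=1
[4,5] S\N  lex  "park"
[0,5] S  >  k=4

[0,5] S   >
  [0,4] S/(S\N)   >
    [0,1] "song" : (S/(S\N))/NP
    [1,4] NP   <
      [1,3] PP   >
        [1,2] PP/(PP\NP)   >T
          [1,2] "ate" : NP
        [2,3] "no" : PP\NP
      [3,4] "quickly" : NP\PP
  [4,5] "park" : S\N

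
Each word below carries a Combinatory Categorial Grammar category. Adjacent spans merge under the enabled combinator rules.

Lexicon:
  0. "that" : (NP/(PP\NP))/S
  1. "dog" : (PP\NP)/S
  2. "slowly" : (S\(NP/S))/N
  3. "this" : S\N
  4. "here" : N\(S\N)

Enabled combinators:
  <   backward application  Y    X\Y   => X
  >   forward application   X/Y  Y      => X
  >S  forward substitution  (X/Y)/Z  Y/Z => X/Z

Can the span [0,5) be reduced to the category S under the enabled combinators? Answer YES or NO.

[0,5] S   <
  [0,2] NP/S   >S
    [0,1] "that" : (NP/(PP\NP))/S
    [1,2] "dog" : (PP\NP)/S
  [2,5] S\(NP/S)   >
    [2,3] "slowly" : (S\(NP/S))/N
    [3,5] N   <
      [3,4] "this" : S\N
      [4,5] "here" : N\(S\N)

YES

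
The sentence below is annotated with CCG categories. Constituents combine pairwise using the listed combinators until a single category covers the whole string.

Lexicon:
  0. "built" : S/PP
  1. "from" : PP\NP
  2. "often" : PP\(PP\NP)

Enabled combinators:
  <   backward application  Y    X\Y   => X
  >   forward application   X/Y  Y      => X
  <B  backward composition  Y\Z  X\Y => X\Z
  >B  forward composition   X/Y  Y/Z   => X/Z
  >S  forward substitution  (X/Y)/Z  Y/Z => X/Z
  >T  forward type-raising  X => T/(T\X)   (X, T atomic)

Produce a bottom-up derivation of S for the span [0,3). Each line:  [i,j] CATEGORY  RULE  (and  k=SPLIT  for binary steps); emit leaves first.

[0,3] S   >
  [0,1] "built" : S/PP
  [1,3] PP   <
    [1,2] "from" : PP\NP
    [2,3] "often" : PP\(PP\NP)

[0,1] S/PP  lex  "built"
[1,2] PP\NP  lex  "from"
[2,3] PP\(PP\NP)  lex  "often"
[1,3] PP  <  k=2
[0,3] S  >  k=1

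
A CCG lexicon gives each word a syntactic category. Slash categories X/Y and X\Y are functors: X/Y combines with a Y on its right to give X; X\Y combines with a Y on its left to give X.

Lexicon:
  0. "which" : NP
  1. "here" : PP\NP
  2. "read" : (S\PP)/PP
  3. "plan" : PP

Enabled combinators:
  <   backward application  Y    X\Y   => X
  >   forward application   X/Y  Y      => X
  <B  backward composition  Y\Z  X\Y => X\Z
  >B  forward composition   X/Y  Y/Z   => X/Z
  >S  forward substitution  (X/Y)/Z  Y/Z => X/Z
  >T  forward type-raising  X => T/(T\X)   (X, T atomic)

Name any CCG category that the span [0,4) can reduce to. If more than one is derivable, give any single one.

S

[0,4] S   <
  [0,2] PP   >
    [0,1] PP/(PP\NP)   >T
      [0,1] "which" : NP
    [1,2] "here" : PP\NP
  [2,4] S\PP   >
    [2,3] "read" : (S\PP)/PP
    [3,4] "plan" : PP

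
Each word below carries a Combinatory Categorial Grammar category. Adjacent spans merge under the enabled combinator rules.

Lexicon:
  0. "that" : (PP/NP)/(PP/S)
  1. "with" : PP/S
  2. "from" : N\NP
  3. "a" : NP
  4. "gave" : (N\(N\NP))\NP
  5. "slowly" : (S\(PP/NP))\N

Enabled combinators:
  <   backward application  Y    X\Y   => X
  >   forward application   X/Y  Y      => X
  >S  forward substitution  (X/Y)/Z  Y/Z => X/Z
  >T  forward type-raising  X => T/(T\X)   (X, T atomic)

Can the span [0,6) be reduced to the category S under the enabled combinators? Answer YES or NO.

[0,6] S   <
  [0,2] PP/NP   >
    [0,1] "that" : (PP/NP)/(PP/S)
    [1,2] "with" : PP/S
  [2,6] S\(PP/NP)   <
    [2,5] N   <
      [2,3] "from" : N\NP
      [3,5] N\(N\NP)   <
        [3,4] "a" : NP
        [4,5] "gave" : (N\(N\NP))\NP
    [5,6] "slowly" : (S\(PP/NP))\N

YES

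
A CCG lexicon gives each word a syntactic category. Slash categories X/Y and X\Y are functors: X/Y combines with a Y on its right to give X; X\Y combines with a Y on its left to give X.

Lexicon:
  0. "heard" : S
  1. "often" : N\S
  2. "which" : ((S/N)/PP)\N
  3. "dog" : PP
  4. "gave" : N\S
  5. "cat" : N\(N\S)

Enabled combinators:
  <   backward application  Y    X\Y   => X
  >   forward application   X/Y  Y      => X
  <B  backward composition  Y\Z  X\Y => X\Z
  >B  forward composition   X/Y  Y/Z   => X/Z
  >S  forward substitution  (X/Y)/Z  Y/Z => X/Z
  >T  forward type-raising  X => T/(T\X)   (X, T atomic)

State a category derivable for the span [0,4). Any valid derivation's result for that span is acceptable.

S/N

[0,6] S   >
  [0,4] S/N   >
    [0,3] (S/N)/PP   <
      [0,2] N   >
        [0,1] N/(N\S)   >T
          [0,1] "heard" : S
        [1,2] "often" : N\S
      [2,3] "which" : ((S/N)/PP)\N
    [3,4] "dog" : PP
  [4,6] N   <
    [4,5] "gave" : N\S
    [5,6] "cat" : N\(N\S)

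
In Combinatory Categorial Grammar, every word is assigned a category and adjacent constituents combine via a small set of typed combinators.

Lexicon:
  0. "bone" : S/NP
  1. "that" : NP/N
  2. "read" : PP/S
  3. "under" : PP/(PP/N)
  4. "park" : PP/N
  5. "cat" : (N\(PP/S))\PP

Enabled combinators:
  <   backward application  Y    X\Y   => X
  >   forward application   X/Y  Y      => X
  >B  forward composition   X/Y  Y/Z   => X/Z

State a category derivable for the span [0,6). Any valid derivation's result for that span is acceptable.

[0,6] S   >
  [0,2] S/N   >B
    [0,1] "bone" : S/NP
    [1,2] "that" : NP/N
  [2,6] N   <
    [2,3] "read" : PP/S
    [3,6] N\(PP/S)   <
      [3,5] PP   >
        [3,4] "under" : PP/(PP/N)
        [4,5] "park" : PP/N
      [5,6] "cat" : (N\(PP/S))\PP

S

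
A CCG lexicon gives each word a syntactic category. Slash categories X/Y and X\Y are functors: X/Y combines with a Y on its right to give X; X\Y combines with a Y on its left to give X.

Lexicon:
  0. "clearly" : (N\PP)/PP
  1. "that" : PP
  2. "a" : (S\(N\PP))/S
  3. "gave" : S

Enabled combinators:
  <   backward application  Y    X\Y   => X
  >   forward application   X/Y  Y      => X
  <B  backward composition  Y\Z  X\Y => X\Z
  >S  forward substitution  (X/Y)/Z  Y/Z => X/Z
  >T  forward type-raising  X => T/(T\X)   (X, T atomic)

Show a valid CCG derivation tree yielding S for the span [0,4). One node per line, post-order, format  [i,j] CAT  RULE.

[0,4] S   <
  [0,2] N\PP   >
    [0,1] "clearly" : (N\PP)/PP
    [1,2] "that" : PP
  [2,4] S\(N\PP)   >
    [2,3] "a" : (S\(N\PP))/S
    [3,4] "gave" : S

[0,1] (N\PP)/PP  lex  "clearly"
[1,2] PP  lex  "that"
[0,2] N\PP  >  k=1
[2,3] (S\(N\PP))/S  lex  "a"
[3,4] S  lex  "gave"
[2,4] S\(N\PP)  >  k=3
[0,4] S  <  k=2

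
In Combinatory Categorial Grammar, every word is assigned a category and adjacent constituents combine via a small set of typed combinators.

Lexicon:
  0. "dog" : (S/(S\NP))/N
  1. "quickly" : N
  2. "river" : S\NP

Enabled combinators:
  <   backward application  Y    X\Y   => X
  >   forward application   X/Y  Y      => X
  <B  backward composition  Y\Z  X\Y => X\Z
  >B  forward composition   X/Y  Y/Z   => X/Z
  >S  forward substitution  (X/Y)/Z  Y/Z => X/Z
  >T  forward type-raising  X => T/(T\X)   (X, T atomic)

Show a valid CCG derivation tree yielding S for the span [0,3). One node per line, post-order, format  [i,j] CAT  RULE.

[0,3] S   >
  [0,2] S/(S\NP)   >
    [0,1] "dog" : (S/(S\NP))/N
    [1,2] "quickly" : N
  [2,3] "river" : S\NP

[0,1] (S/(S\NP))/N  lex  "dog"
[1,2] N  lex  "quickly"
[0,2] S/(S\NP)  >  k=1
[2,3] S\NP  lex  "river"
[0,3] S  >  k=2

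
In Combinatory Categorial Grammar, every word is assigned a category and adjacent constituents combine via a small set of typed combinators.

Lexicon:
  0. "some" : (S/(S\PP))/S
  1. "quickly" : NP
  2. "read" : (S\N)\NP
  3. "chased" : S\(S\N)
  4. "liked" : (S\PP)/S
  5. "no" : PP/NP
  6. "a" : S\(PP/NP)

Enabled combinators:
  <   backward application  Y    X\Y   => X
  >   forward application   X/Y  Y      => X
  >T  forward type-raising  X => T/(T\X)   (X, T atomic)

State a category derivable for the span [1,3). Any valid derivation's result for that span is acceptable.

[0,7] S   >
  [0,4] S/(S\PP)   >
    [0,1] "some" : (S/(S\PP))/S
    [1,4] S   <
      [1,3] S\N   <
        [1,2] "quickly" : NP
        [2,3] "read" : (S\N)\NP
      [3,4] "chased" : S\(S\N)
  [4,7] S\PP   >
    [4,5] "liked" : (S\PP)/S
    [5,7] S   <
      [5,6] "no" : PP/NP
      [6,7] "a" : S\(PP/NP)

S\N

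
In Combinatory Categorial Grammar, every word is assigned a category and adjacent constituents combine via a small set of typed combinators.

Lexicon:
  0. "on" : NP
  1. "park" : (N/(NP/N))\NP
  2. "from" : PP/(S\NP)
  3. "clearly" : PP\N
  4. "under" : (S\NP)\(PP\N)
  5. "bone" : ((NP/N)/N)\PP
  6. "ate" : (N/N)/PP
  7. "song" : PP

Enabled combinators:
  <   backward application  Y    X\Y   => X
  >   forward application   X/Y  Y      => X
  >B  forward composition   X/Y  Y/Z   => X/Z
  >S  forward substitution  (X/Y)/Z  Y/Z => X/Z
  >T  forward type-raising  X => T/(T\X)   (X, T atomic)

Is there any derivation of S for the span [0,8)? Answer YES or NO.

NP (N/(NP/N))\NP PP/(S\NP) PP\N (S\NP)\(PP\N) ((NP/N)/N)\PP (N/N)/PP PP
CKY chart[0,8] = {N, N/(N\N), N/N, NP/(NP\N), PP/(PP\N), S/(S\N)}; S ∉ chart

NO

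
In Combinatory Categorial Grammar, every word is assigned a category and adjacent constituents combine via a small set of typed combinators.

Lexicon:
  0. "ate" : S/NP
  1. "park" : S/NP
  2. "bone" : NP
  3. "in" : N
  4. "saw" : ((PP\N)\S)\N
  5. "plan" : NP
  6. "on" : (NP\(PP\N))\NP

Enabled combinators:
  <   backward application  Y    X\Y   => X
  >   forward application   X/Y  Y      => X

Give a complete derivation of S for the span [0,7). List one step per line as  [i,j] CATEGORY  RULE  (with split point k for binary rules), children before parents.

[0,1] S/NP  lex  "ate"
[1,2] S/NP  lex  "park"
[2,3] NP  lex  "bone"
[1,3] S  >  k=2
[3,4] N  lex  "in"
[4,5] ((PP\N)\S)\N  lex  "saw"
[3,5] (PP\N)\S  <  k=4
[1,5] PP\N  <  k=3
[5,6] NP  lex  "plan"
[6,7] (NP\(PP\N))\NP  lex  "on"
[5,7] NP\(PP\N)  <  k=6
[1,7] NP  <  k=5
[0,7] S  >  k=1

[0,7] S   >
  [0,1] "ate" : S/NP
  [1,7] NP   <
    [1,5] PP\N   <
      [1,3] S   >
        [1,2] "park" : S/NP
        [2,3] "bone" : NP
      [3,5] (PP\N)\S   <
        [3,4] "in" : N
        [4,5] "saw" : ((PP\N)\S)\N
    [5,7] NP\(PP\N)   <
      [5,6] "plan" : NP
      [6,7] "on" : (NP\(PP\N))\NP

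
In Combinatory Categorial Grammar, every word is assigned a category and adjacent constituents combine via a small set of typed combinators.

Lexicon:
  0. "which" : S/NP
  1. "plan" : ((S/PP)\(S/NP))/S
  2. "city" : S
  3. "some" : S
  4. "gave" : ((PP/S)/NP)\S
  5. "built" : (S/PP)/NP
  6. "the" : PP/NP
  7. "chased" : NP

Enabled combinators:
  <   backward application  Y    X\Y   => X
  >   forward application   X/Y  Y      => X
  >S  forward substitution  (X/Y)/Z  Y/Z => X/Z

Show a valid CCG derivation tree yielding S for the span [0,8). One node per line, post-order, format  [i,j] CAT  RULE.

[0,8] S   >
  [0,3] S/PP   <
    [0,1] "which" : S/NP
    [1,3] (S/PP)\(S/NP)   >
      [1,2] "plan" : ((S/PP)\(S/NP))/S
      [2,3] "city" : S
  [3,8] PP   >
    [3,7] PP/NP   >S
      [3,5] (PP/S)/NP   <
        [3,4] "some" : S
        [4,5] "gave" : ((PP/S)/NP)\S
      [5,7] S/NP   >S
        [5,6] "built" : (S/PP)/NP
        [6,7] "the" : PP/NP
    [7,8] "chased" : NP

[0,1] S/NP  lex  "which"
[1,2] ((S/PP)\(S/NP))/S  lex  "plan"
[2,3] S  lex  "city"
[1,3] (S/PP)\(S/NP)  >  k=2
[0,3] S/PP  <  k=1
[3,4] S  lex  "some"
[4,5] ((PP/S)/NP)\S  lex  "gave"
[3,5] (PP/S)/NP  <  k=4
[5,6] (S/PP)/NP  lex  "built"
[6,7] PP/NP  lex  "the"
[5,7] S/NP  >S  k=6
[3,7] PP/NP  >S  k=5
[7,8] NP  lex  "chased"
[3,8] PP  >  k=7
[0,8] S  >  k=3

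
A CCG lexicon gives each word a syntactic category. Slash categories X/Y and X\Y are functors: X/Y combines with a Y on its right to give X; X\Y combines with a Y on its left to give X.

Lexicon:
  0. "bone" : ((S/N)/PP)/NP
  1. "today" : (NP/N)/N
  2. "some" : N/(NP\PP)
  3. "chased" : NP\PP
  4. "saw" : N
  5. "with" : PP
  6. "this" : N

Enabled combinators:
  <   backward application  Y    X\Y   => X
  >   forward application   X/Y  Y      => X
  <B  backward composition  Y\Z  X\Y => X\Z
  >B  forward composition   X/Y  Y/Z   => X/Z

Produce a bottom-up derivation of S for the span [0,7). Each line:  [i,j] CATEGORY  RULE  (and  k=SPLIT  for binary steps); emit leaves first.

[0,7] S   >
  [0,6] S/N   >
    [0,5] (S/N)/PP   >
      [0,1] "bone" : ((S/N)/PP)/NP
      [1,5] NP   >
        [1,4] NP/N   >
          [1,2] "today" : (NP/N)/N
          [2,4] N   >
            [2,3] "some" : N/(NP\PP)
            [3,4] "chased" : NP\PP
        [4,5] "saw" : N
    [5,6] "with" : PP
  [6,7] "this" : N

[0,1] ((S/N)/PP)/NP  lex  "bone"
[1,2] (NP/N)/N  lex  "today"
[2,3] N/(NP\PP)  lex  "some"
[3,4] NP\PP  lex  "chased"
[2,4] N  >  k=3
[1,4] NP/N  >  k=2
[4,5] N  lex  "saw"
[1,5] NP  >  k=4
[0,5] (S/N)/PP  >  k=1
[5,6] PP  lex  "with"
[0,6] S/N  >  k=5
[6,7] N  lex  "this"
[0,7] S  >  k=6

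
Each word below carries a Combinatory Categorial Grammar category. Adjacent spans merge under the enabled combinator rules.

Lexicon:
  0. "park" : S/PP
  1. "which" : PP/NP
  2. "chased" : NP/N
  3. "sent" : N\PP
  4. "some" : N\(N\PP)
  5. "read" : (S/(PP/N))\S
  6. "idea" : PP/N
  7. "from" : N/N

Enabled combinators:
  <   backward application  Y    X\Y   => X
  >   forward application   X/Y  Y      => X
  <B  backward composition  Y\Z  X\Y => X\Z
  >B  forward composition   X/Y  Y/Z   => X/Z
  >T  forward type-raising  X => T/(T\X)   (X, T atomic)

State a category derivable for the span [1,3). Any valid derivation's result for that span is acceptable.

PP/N

[0,8] S   >
  [0,6] S/(PP/N)   <
    [0,5] S   >
      [0,3] S/N   >B
        [0,1] "park" : S/PP
        [1,3] PP/N   >B
          [1,2] "which" : PP/NP
          [2,3] "chased" : NP/N
      [3,5] N   <
        [3,4] "sent" : N\PP
        [4,5] "some" : N\(N\PP)
    [5,6] "read" : (S/(PP/N))\S
  [6,8] PP/N   >B
    [6,7] "idea" : PP/N
    [7,8] "from" : N/N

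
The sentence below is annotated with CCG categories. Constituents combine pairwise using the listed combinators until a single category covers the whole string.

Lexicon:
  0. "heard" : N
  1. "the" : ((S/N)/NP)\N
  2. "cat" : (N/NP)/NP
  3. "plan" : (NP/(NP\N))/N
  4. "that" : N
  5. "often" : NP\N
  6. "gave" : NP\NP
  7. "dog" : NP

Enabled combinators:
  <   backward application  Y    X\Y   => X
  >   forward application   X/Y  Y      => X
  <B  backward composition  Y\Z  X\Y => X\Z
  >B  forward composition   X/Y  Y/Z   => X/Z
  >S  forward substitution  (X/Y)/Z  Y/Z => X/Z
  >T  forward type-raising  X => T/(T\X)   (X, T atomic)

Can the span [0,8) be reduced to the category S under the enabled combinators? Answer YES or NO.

[0,8] S   >
  [0,7] S/NP   >S
    [0,2] (S/N)/NP   <
      [0,1] "heard" : N
      [1,2] "the" : ((S/N)/NP)\N
    [2,7] N/NP   >
      [2,3] "cat" : (N/NP)/NP
      [3,7] NP   >
        [3,5] NP/(NP\N)   >
          [3,4] "plan" : (NP/(NP\N))/N
          [4,5] "that" : N
        [5,7] NP\N   <B
          [5,6] "often" : NP\N
          [6,7] "gave" : NP\NP
  [7,8] "dog" : NP

YES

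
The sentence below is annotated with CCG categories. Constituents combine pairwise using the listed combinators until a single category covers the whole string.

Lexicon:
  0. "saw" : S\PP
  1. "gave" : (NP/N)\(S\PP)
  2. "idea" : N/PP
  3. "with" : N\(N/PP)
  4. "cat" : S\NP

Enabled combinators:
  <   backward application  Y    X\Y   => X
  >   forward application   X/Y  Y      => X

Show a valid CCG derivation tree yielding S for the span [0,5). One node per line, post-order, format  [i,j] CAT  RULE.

[0,1] S\PP  lex  "saw"
[1,2] (NP/N)\(S\PP)  lex  "gave"
[0,2] NP/N  <  k=1
[2,3] N/PP  lex  "idea"
[3,4] N\(N/PP)  lex  "with"
[2,4] N  <  k=3
[0,4] NP  >  k=2
[4,5] S\NP  lex  "cat"
[0,5] S  <  k=4

[0,5] S   <
  [0,4] NP   >
    [0,2] NP/N   <
      [0,1] "saw" : S\PP
      [1,2] "gave" : (NP/N)\(S\PP)
    [2,4] N   <
      [2,3] "idea" : N/PP
      [3,4] "with" : N\(N/PP)
  [4,5] "cat" : S\NP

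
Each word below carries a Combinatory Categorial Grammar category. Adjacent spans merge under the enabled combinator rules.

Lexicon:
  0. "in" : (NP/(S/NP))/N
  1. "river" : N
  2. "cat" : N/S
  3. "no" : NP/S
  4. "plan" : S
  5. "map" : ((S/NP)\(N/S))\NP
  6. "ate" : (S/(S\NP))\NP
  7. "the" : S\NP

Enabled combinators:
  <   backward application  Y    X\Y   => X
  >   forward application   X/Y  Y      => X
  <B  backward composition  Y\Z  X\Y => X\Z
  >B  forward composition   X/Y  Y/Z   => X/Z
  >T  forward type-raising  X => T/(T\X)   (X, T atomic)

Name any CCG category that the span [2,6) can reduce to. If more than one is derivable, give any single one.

[0,8] S   >
  [0,7] S/(S\NP)   <
    [0,6] NP   >
      [0,2] NP/(S/NP)   >
        [0,1] "in" : (NP/(S/NP))/N
        [1,2] "river" : N
      [2,6] S/NP   <
        [2,3] "cat" : N/S
        [3,6] (S/NP)\(N/S)   <
          [3,5] NP   >
            [3,4] "no" : NP/S
            [4,5] "plan" : S
          [5,6] "map" : ((S/NP)\(N/S))\NP
    [6,7] "ate" : (S/(S\NP))\NP
  [7,8] "the" : S\NP

S/NP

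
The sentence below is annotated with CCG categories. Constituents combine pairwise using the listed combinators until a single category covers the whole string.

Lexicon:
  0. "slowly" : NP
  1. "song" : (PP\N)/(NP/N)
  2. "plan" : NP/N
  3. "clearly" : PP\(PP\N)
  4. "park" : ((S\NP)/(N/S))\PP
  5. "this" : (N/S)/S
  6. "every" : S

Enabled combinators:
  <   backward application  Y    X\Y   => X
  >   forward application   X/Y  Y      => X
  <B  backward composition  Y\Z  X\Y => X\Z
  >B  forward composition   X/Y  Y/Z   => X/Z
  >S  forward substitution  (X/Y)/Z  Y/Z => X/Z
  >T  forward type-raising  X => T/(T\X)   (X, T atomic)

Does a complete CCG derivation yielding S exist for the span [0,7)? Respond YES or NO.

[0,7] S   <
  [0,1] "slowly" : NP
  [1,7] S\NP   >
    [1,5] (S\NP)/(N/S)   <
      [1,4] PP   <
        [1,3] PP\N   >
          [1,2] "song" : (PP\N)/(NP/N)
          [2,3] "plan" : NP/N
        [3,4] "clearly" : PP\(PP\N)
      [4,5] "park" : ((S\NP)/(N/S))\PP
    [5,7] N/S   >
      [5,6] "this" : (N/S)/S
      [6,7] "every" : S

YES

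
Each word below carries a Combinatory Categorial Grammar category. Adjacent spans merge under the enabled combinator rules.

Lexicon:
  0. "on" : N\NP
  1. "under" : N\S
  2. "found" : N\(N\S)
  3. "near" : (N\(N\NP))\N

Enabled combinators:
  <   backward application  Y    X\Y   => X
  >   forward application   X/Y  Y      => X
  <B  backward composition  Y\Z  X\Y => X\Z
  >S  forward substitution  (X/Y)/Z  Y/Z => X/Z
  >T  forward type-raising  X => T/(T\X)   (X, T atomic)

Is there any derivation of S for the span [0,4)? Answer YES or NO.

N\NP N\S N\(N\S) (N\(N\NP))\N
CKY chart[0,4] = {N, N/(N\N), NP/(NP\N), PP/(PP\N), S/(S\N)}; S ∉ chart

NO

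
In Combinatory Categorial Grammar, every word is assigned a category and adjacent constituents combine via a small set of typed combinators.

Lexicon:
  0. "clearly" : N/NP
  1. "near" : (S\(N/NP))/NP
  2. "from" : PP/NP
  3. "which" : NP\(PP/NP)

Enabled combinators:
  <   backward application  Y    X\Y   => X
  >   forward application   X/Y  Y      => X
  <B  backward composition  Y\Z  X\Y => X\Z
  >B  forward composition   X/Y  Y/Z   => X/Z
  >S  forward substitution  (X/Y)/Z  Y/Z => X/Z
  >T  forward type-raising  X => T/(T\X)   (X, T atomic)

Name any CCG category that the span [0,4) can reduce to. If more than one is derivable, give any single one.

[0,4] S   <
  [0,1] "clearly" : N/NP
  [1,4] S\(N/NP)   >
    [1,2] "near" : (S\(N/NP))/NP
    [2,4] NP   <
      [2,3] "from" : PP/NP
      [3,4] "which" : NP\(PP/NP)

S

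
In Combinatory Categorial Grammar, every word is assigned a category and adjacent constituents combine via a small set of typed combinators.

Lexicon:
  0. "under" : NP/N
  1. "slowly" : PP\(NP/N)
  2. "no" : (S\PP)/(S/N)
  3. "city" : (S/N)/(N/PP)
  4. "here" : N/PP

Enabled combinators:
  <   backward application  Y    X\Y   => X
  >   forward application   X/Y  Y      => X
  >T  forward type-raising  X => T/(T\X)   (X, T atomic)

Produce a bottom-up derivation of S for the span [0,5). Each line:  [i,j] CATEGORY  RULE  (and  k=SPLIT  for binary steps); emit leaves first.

[0,1] NP/N  lex  "under"
[1,2] PP\(NP/N)  lex  "slowly"
[0,2] PP  <  k=1
[2,3] (S\PP)/(S/N)  lex  "no"
[3,4] (S/N)/(N/PP)  lex  "city"
[4,5] N/PP  lex  "here"
[3,5] S/N  >  k=4
[2,5] S\PP  >  k=3
[0,5] S  <  k=2

[0,5] S   <
  [0,2] PP   <
    [0,1] "under" : NP/N
    [1,2] "slowly" : PP\(NP/N)
  [2,5] S\PP   >
    [2,3] "no" : (S\PP)/(S/N)
    [3,5] S/N   >
      [3,4] "city" : (S/N)/(N/PP)
      [4,5] "here" : N/PP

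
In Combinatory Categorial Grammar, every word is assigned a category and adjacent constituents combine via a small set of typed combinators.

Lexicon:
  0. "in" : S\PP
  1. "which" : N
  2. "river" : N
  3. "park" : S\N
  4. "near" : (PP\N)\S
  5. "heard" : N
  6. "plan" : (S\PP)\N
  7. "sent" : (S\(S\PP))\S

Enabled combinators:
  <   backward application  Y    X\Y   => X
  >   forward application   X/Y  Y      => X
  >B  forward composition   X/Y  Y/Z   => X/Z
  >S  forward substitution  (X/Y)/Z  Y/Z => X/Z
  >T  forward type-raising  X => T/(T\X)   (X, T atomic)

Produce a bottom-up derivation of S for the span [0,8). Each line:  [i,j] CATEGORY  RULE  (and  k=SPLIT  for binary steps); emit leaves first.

[0,1] S\PP  lex  "in"
[1,2] N  lex  "which"
[1,2] PP/(PP\N)  >T
[2,3] N  lex  "river"
[3,4] S\N  lex  "park"
[2,4] S  <  k=3
[4,5] (PP\N)\S  lex  "near"
[2,5] PP\N  <  k=4
[1,5] PP  >  k=2
[5,6] N  lex  "heard"
[6,7] (S\PP)\N  lex  "plan"
[5,7] S\PP  <  k=6
[1,7] S  <  k=5
[7,8] (S\(S\PP))\S  lex  "sent"
[1,8] S\(S\PP)  <  k=7
[0,8] S  <  k=1

[0,8] S   <
  [0,1] "in" : S\PP
  [1,8] S\(S\PP)   <
    [1,7] S   <
      [1,5] PP   >
        [1,2] PP/(PP\N)   >T
          [1,2] "which" : N
        [2,5] PP\N   <
          [2,4] S   <
            [2,3] "river" : N
            [3,4] "park" : S\N
          [4,5] "near" : (PP\N)\S
      [5,7] S\PP   <
        [5,6] "heard" : N
        [6,7] "plan" : (S\PP)\N
    [7,8] "sent" : (S\(S\PP))\S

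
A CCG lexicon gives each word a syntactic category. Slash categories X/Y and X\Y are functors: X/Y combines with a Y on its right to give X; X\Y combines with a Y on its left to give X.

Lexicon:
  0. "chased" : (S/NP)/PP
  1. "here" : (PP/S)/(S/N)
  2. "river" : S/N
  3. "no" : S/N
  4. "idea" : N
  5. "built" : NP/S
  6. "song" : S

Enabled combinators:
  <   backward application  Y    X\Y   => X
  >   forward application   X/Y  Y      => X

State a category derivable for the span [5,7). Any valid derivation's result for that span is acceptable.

[0,7] S   >
  [0,5] S/NP   >
    [0,1] "chased" : (S/NP)/PP
    [1,5] PP   >
      [1,3] PP/S   >
        [1,2] "here" : (PP/S)/(S/N)
        [2,3] "river" : S/N
      [3,5] S   >
        [3,4] "no" : S/N
        [4,5] "idea" : N
  [5,7] NP   >
    [5,6] "built" : NP/S
    [6,7] "song" : S

NP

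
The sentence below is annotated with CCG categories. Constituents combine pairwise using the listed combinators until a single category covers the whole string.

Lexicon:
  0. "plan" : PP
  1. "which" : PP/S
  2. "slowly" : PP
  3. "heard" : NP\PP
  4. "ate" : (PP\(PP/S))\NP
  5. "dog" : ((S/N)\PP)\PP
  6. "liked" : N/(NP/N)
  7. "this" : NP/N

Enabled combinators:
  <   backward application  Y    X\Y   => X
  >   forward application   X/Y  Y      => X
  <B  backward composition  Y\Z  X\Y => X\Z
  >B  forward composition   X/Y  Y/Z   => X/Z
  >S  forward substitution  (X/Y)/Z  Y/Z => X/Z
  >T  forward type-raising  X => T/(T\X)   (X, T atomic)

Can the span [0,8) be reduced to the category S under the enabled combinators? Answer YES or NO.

YES

[0,8] S   >
  [0,6] S/N   <
    [0,1] "plan" : PP
    [1,6] (S/N)\PP   <
      [1,5] PP   <
        [1,2] "which" : PP/S
        [2,5] PP\(PP/S)   <
          [2,4] NP   >
            [2,3] NP/(NP\PP)   >T
              [2,3] "slowly" : PP
            [3,4] "heard" : NP\PP
          [4,5] "ate" : (PP\(PP/S))\NP
      [5,6] "dog" : ((S/N)\PP)\PP
  [6,8] N   >
    [6,7] "liked" : N/(NP/N)
    [7,8] "this" : NP/N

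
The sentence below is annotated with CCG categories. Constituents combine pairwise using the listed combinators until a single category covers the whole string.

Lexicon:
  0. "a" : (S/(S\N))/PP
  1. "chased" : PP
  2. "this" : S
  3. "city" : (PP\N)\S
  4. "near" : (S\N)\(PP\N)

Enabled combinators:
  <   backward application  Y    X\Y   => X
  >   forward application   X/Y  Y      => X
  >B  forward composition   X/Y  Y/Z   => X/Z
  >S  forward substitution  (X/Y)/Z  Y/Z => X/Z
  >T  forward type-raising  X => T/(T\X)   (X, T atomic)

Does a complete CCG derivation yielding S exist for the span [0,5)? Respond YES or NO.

[0,5] S   >
  [0,2] S/(S\N)   >
    [0,1] "a" : (S/(S\N))/PP
    [1,2] "chased" : PP
  [2,5] S\N   <
    [2,4] PP\N   <
      [2,3] "this" : S
      [3,4] "city" : (PP\N)\S
    [4,5] "near" : (S\N)\(PP\N)

YES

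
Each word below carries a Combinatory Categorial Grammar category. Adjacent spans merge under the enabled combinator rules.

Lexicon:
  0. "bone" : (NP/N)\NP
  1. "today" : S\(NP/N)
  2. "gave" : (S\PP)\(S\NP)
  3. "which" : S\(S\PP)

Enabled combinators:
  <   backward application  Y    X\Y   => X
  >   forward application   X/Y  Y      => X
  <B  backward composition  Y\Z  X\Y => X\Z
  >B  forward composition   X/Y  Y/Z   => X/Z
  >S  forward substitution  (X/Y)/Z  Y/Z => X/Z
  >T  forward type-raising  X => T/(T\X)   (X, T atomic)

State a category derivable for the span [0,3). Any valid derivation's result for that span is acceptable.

[0,4] S   <
  [0,3] S\PP   <
    [0,2] S\NP   <B
      [0,1] "bone" : (NP/N)\NP
      [1,2] "today" : S\(NP/N)
    [2,3] "gave" : (S\PP)\(S\NP)
  [3,4] "which" : S\(S\PP)

S\PP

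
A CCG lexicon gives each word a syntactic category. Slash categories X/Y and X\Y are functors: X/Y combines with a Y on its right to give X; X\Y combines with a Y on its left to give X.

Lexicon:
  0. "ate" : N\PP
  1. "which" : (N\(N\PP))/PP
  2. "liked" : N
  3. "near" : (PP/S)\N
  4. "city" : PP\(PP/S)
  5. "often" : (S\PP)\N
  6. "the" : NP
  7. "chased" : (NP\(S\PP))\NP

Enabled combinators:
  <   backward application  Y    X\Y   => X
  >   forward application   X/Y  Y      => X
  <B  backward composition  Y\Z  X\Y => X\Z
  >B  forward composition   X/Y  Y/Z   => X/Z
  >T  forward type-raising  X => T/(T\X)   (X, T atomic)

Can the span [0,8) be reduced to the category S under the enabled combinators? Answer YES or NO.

N\PP (N\(N\PP))/PP N (PP/S)\N PP\(PP/S) (S\PP)\N NP (NP\(S\PP))\NP
CKY chart[0,8] = {N/(N\NP), NP, NP/(NP\NP), PP/(PP\NP), S/(S\NP)}; S ∉ chart

NO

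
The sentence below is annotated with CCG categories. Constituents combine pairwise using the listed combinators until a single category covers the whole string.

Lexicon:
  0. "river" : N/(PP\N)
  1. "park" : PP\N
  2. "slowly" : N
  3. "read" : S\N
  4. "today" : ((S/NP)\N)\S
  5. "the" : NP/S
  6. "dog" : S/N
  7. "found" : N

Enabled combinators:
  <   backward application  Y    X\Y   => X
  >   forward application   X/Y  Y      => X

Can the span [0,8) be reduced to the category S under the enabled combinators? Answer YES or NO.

YES

[0,8] S   >
  [0,5] S/NP   <
    [0,2] N   >
      [0,1] "river" : N/(PP\N)
      [1,2] "park" : PP\N
    [2,5] (S/NP)\N   <
      [2,4] S   <
        [2,3] "slowly" : N
        [3,4] "read" : S\N
      [4,5] "today" : ((S/NP)\N)\S
  [5,8] NP   >
    [5,6] "the" : NP/S
    [6,8] S   >
      [6,7] "dog" : S/N
      [7,8] "found" : N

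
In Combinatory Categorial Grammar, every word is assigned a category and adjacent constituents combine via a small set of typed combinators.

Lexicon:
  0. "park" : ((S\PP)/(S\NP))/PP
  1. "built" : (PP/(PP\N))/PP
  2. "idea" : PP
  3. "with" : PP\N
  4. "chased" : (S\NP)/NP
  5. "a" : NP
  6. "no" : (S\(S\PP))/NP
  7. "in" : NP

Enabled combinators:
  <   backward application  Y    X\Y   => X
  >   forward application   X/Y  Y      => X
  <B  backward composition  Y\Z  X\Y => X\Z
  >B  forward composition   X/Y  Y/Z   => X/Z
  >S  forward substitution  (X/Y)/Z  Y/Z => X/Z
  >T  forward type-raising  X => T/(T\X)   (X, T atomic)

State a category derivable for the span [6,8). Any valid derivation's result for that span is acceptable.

S\(S\PP)

[0,8] S   <
  [0,6] S\PP   >
    [0,4] (S\PP)/(S\NP)   >
      [0,1] "park" : ((S\PP)/(S\NP))/PP
      [1,4] PP   >
        [1,3] PP/(PP\N)   >
          [1,2] "built" : (PP/(PP\N))/PP
          [2,3] "idea" : PP
        [3,4] "with" : PP\N
    [4,6] S\NP   >
      [4,5] "chased" : (S\NP)/NP
      [5,6] "a" : NP
  [6,8] S\(S\PP)   >
    [6,7] "no" : (S\(S\PP))/NP
    [7,8] "in" : NP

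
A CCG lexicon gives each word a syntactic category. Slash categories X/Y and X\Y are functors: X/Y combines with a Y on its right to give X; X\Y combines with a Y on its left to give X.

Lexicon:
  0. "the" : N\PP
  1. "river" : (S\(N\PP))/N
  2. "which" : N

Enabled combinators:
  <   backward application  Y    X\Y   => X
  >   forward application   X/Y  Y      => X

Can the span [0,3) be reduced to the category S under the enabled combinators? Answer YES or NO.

YES

[0,3] S   <
  [0,1] "the" : N\PP
  [1,3] S\(N\PP)   >
    [1,2] "river" : (S\(N\PP))/N
    [2,3] "which" : N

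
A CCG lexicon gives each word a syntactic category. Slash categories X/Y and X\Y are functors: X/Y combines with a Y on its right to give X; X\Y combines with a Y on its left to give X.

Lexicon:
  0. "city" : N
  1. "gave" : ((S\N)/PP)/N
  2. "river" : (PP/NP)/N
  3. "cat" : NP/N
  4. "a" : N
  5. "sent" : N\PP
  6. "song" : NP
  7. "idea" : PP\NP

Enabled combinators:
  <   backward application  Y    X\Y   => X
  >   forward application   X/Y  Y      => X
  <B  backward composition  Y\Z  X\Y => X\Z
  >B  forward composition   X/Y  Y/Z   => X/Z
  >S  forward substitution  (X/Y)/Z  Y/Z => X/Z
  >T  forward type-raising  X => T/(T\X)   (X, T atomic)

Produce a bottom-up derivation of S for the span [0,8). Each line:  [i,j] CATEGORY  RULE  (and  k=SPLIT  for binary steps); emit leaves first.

[0,8] S   <
  [0,1] "city" : N
  [1,8] S\N   >
    [1,6] (S\N)/PP   >
      [1,2] "gave" : ((S\N)/PP)/N
      [2,6] N   <
        [2,5] PP   >
          [2,4] PP/N   >S
            [2,3] "river" : (PP/NP)/N
            [3,4] "cat" : NP/N
          [4,5] "a" : N
        [5,6] "sent" : N\PP
    [6,8] PP   <
      [6,7] "song" : NP
      [7,8] "idea" : PP\NP

[0,1] N  lex  "city"
[1,2] ((S\N)/PP)/N  lex  "gave"
[2,3] (PP/NP)/N  lex  "river"
[3,4] NP/N  lex  "cat"
[2,4] PP/N  >S  k=3
[4,5] N  lex  "a"
[2,5] PP  >  k=4
[5,6] N\PP  lex  "sent"
[2,6] N  <  k=5
[1,6] (S\N)/PP  >  k=2
[6,7] NP  lex  "song"
[7,8] PP\NP  lex  "idea"
[6,8] PP  <  k=7
[1,8] S\N  >  k=6
[0,8] S  <  k=1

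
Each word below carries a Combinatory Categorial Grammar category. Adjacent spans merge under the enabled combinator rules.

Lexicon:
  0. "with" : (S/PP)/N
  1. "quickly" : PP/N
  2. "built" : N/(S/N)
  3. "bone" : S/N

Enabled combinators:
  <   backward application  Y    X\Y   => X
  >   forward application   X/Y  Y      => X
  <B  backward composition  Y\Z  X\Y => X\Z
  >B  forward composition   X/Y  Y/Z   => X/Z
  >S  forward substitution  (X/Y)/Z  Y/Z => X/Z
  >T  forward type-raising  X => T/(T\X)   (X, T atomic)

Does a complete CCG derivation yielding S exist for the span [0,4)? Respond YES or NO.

YES

[0,4] S   >
  [0,2] S/N   >S
    [0,1] "with" : (S/PP)/N
    [1,2] "quickly" : PP/N
  [2,4] N   >
    [2,3] "built" : N/(S/N)
    [3,4] "bone" : S/N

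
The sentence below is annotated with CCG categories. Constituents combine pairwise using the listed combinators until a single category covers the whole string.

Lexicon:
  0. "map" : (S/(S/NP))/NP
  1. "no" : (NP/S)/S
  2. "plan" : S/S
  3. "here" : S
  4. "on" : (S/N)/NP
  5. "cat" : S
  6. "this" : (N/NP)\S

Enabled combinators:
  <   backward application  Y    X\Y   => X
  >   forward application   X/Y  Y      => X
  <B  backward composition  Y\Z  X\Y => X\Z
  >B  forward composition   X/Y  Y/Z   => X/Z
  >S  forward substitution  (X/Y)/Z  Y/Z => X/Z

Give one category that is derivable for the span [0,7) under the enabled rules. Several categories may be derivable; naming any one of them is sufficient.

S

[0,7] S   >
  [0,4] S/(S/NP)   >
    [0,1] "map" : (S/(S/NP))/NP
    [1,4] NP   >
      [1,3] NP/S   >S
        [1,2] "no" : (NP/S)/S
        [2,3] "plan" : S/S
      [3,4] "here" : S
  [4,7] S/NP   >S
    [4,5] "on" : (S/N)/NP
    [5,7] N/NP   <
      [5,6] "cat" : S
      [6,7] "this" : (N/NP)\S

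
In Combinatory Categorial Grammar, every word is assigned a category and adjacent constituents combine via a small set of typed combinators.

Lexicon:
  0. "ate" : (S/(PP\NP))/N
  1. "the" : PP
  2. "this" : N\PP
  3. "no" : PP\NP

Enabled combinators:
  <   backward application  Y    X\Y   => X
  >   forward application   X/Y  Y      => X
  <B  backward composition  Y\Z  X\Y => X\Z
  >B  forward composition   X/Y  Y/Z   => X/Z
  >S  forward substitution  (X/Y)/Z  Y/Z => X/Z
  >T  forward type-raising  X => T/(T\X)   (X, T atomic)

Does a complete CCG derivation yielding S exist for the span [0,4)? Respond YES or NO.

[0,4] S   >
  [0,3] S/(PP\NP)   >
    [0,1] "ate" : (S/(PP\NP))/N
    [1,3] N   <
      [1,2] "the" : PP
      [2,3] "this" : N\PP
  [3,4] "no" : PP\NP

YES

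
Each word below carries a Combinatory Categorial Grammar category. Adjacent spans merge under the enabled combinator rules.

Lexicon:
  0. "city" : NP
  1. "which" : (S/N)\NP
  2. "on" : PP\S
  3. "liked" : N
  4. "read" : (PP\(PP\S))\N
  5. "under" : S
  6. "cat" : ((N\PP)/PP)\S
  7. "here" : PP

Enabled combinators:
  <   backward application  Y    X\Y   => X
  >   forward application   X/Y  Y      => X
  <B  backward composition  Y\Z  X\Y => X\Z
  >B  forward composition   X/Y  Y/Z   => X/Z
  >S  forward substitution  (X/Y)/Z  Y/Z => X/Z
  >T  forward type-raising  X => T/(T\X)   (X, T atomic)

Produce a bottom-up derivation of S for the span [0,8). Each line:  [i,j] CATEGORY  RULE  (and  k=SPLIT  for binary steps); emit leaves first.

[0,1] NP  lex  "city"
[1,2] (S/N)\NP  lex  "which"
[0,2] S/N  <  k=1
[2,3] PP\S  lex  "on"
[3,4] N  lex  "liked"
[4,5] (PP\(PP\S))\N  lex  "read"
[3,5] PP\(PP\S)  <  k=4
[2,5] PP  <  k=3
[5,6] S  lex  "under"
[6,7] ((N\PP)/PP)\S  lex  "cat"
[5,7] (N\PP)/PP  <  k=6
[7,8] PP  lex  "here"
[5,8] N\PP  >  k=7
[2,8] N  <  k=5
[0,8] S  >  k=2

[0,8] S   >
  [0,2] S/N   <
    [0,1] "city" : NP
    [1,2] "which" : (S/N)\NP
  [2,8] N   <
    [2,5] PP   <
      [2,3] "on" : PP\S
      [3,5] PP\(PP\S)   <
        [3,4] "liked" : N
        [4,5] "read" : (PP\(PP\S))\N
    [5,8] N\PP   >
      [5,7] (N\PP)/PP   <
        [5,6] "under" : S
        [6,7] "cat" : ((N\PP)/PP)\S
      [7,8] "here" : PP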